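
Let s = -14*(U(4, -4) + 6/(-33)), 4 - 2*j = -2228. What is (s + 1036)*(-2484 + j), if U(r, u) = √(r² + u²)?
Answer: -15628032/11 + 76608*√2 ≈ -1.3124e+6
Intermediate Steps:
j = 1116 (j = 2 - ½*(-2228) = 2 + 1114 = 1116)
s = 28/11 - 56*√2 (s = -14*(√(4² + (-4)²) + 6/(-33)) = -14*(√(16 + 16) + 6*(-1/33)) = -14*(√32 - 2/11) = -14*(4*√2 - 2/11) = -14*(-2/11 + 4*√2) = 28/11 - 56*√2 ≈ -76.651)
(s + 1036)*(-2484 + j) = ((28/11 - 56*√2) + 1036)*(-2484 + 1116) = (11424/11 - 56*√2)*(-1368) = -15628032/11 + 76608*√2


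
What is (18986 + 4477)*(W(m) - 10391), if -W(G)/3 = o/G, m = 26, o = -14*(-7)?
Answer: -3172901490/13 ≈ -2.4407e+8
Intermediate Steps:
o = 98
W(G) = -294/G
(18986 + 4477)*(W(m) - 10391) = (18986 + 4477)*(-294/26 - 10391) = 23463*(-294*1/26 - 10391) = 23463*(-147/13 - 10391) = 23463*(-135230/13) = -3172901490/13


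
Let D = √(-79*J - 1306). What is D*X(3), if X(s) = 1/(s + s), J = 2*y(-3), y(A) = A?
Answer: 4*I*√13/3 ≈ 4.8074*I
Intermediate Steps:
J = -6 (J = 2*(-3) = -6)
X(s) = 1/(2*s)
D = 8*I*√13 (D = √(-79*(-6) - 1306) = √(474 - 1306) = √(-832) = 8*I*√13 ≈ 28.844*I)
D*X(3) = (8*I*√13)*((½)/3) = (8*I*√13)*((½)*(⅓)) = (8*I*√13)*(⅙) = 4*I*√13/3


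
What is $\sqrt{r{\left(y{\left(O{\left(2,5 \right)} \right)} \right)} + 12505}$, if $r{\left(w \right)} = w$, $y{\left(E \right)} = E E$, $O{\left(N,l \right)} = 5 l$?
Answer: $\sqrt{13130} \approx 114.59$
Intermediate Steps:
$y{\left(E \right)} = E^{2}$
$\sqrt{r{\left(y{\left(O{\left(2,5 \right)} \right)} \right)} + 12505} = \sqrt{\left(5 \cdot 5\right)^{2} + 12505} = \sqrt{25^{2} + 12505} = \sqrt{625 + 12505} = \sqrt{13130}$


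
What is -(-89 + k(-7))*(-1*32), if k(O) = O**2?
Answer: -1280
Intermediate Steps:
-(-89 + k(-7))*(-1*32) = -(-89 + (-7)**2)*(-1*32) = -(-89 + 49)*(-32) = -(-40)*(-32) = -1*1280 = -1280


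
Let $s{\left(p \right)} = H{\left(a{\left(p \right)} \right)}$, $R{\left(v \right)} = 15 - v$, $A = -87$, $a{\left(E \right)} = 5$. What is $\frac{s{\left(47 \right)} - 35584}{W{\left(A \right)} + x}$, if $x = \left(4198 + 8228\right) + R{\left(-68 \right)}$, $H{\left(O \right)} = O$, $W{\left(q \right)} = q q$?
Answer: $- \frac{35579}{20078} \approx -1.772$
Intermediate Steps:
$W{\left(q \right)} = q^{2}$
$s{\left(p \right)} = 5$
$x = 12509$ ($x = \left(4198 + 8228\right) + \left(15 - -68\right) = 12426 + \left(15 + 68\right) = 12426 + 83 = 12509$)
$\frac{s{\left(47 \right)} - 35584}{W{\left(A \right)} + x} = \frac{5 - 35584}{\left(-87\right)^{2} + 12509} = - \frac{35579}{7569 + 12509} = - \frac{35579}{20078}$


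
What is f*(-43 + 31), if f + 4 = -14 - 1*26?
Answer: 528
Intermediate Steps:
f = -44 (f = -4 + (-14 - 1*26) = -4 + (-14 - 26) = -4 - 40 = -44)
f*(-43 + 31) = -44*(-43 + 31) = -44*(-12) = 528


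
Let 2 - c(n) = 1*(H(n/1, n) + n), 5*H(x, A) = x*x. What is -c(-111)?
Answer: 11756/5 ≈ 2351.2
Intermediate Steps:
H(x, A) = x**2/5 (H(x, A) = (x*x)/5 = x**2/5)
c(n) = 2 - n - n**2/5 (c(n) = 2 - ((n/1)**2/5 + n) = 2 - ((n*1)**2/5 + n) = 2 - (n**2/5 + n) = 2 - (n + n**2/5) = 2 + (-n - n**2/5) = 2 - n - n**2/5)
-c(-111) = -(2 - 1*(-111) - 1/5*(-111)**2) = -(2 + 111 - 1/5*12321) = -(2 + 111 - 12321/5) = -1*(-11756/5) = 11756/5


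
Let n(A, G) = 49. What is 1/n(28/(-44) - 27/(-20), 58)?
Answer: 1/49 ≈ 0.020408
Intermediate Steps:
1/n(28/(-44) - 27/(-20), 58) = 1/49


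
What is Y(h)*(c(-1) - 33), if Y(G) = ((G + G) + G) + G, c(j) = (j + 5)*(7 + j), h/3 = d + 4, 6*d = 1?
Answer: -450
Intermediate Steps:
d = ⅙ (d = (⅙)*1 = ⅙ ≈ 0.16667)
h = 25/2 (h = 3*(⅙ + 4) = 3*(25/6) = 25/2 ≈ 12.500)
c(j) = (5 + j)*(7 + j)
Y(G) = 4*G (Y(G) = (2*G + G) + G = 3*G + G = 4*G)
Y(h)*(c(-1) - 33) = (4*(25/2))*((35 + (-1)² + 12*(-1)) - 33) = 50*((35 + 1 - 12) - 33) = 50*(24 - 33) = 50*(-9) = -450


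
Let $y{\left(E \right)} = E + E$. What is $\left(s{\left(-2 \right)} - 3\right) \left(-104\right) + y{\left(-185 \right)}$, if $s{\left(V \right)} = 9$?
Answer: $-994$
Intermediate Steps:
$y{\left(E \right)} = 2 E$
$\left(s{\left(-2 \right)} - 3\right) \left(-104\right) + y{\left(-185 \right)} = \left(9 - 3\right) \left(-104\right) + 2 \left(-185\right) = 6 \left(-104\right) - 370 = -624 - 370 = -994$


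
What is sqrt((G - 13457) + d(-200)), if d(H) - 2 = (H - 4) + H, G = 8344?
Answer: I*sqrt(5515) ≈ 74.263*I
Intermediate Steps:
d(H) = -2 + 2*H (d(H) = 2 + ((H - 4) + H) = 2 + ((-4 + H) + H) = 2 + (-4 + 2*H) = -2 + 2*H)
sqrt((G - 13457) + d(-200)) = sqrt((8344 - 13457) + (-2 + 2*(-200))) = sqrt(-5113 + (-2 - 400)) = sqrt(-5113 - 402) = sqrt(-5515) = I*sqrt(5515)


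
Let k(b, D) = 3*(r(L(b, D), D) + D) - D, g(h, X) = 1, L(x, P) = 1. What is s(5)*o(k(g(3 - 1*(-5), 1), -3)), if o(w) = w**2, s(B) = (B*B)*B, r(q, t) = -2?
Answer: 18000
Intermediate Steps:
s(B) = B**3 (s(B) = B**2*B = B**3)
k(b, D) = -6 + 2*D (k(b, D) = 3*(-2 + D) - D = (-6 + 3*D) - D = -6 + 2*D)
s(5)*o(k(g(3 - 1*(-5), 1), -3)) = 5**3*(-6 + 2*(-3))**2 = 125*(-6 - 6)**2 = 125*(-12)**2 = 125*144 = 18000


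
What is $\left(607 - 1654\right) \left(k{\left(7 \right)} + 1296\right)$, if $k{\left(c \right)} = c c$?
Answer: $-1408215$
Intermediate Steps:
$k{\left(c \right)} = c^{2}$
$\left(607 - 1654\right) \left(k{\left(7 \right)} + 1296\right) = \left(607 - 1654\right) \left(7^{2} + 1296\right) = - 1047 \left(49 + 1296\right) = \left(-1047\right) 1345 = -1408215$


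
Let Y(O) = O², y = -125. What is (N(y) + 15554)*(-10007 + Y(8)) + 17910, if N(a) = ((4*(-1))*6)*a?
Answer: -184464512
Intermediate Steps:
N(a) = -24*a (N(a) = (-4*6)*a = -24*a)
(N(y) + 15554)*(-10007 + Y(8)) + 17910 = (-24*(-125) + 15554)*(-10007 + 8²) + 17910 = (3000 + 15554)*(-10007 + 64) + 17910 = 18554*(-9943) + 17910 = -184482422 + 17910 = -184464512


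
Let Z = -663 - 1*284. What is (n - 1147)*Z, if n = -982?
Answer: 2016163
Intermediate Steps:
Z = -947 (Z = -663 - 284 = -947)
(n - 1147)*Z = (-982 - 1147)*(-947) = -2129*(-947) = 2016163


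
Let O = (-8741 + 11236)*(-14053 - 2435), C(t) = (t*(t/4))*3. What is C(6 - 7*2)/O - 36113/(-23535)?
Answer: 825333097/537873597 ≈ 1.5344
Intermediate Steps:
C(t) = 3*t²/4 (C(t) = (t*(t*(¼)))*3 = (t*(t/4))*3 = (t²/4)*3 = 3*t²/4)
O = -41137560 (O = 2495*(-16488) = -41137560)
C(6 - 7*2)/O - 36113/(-23535) = (3*(6 - 7*2)²/4)/(-41137560) - 36113/(-23535) = (3*(6 - 14)²/4)*(-1/41137560) - 36113*(-1/23535) = ((¾)*(-8)²)*(-1/41137560) + 36113/23535 = ((¾)*64)*(-1/41137560) + 36113/23535 = 48*(-1/41137560) + 36113/23535 = -2/1714065 + 36113/23535 = 825333097/537873597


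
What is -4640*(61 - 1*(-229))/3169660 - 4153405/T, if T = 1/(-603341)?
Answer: 397145644255631435/158483 ≈ 2.5059e+12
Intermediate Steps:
T = -1/603341 ≈ -1.6574e-6
-4640*(61 - 1*(-229))/3169660 - 4153405/T = -4640*(61 - 1*(-229))/3169660 - 4153405/(-1/603341) = -4640*(61 + 229)*(1/3169660) - 4153405*(-603341) = -4640*290*(1/3169660) + 2505919526105 = -1345600*1/3169660 + 2505919526105 = -67280/158483 + 2505919526105 = 397145644255631435/158483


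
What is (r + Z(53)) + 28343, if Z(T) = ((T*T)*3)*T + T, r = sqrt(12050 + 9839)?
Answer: 475027 + sqrt(21889) ≈ 4.7518e+5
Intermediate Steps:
r = sqrt(21889) ≈ 147.95
Z(T) = T + 3*T**3 (Z(T) = (T**2*3)*T + T = (3*T**2)*T + T = 3*T**3 + T = T + 3*T**3)
(r + Z(53)) + 28343 = (sqrt(21889) + (53 + 3*53**3)) + 28343 = (sqrt(21889) + (53 + 3*148877)) + 28343 = (sqrt(21889) + (53 + 446631)) + 28343 = (sqrt(21889) + 446684) + 28343 = (446684 + sqrt(21889)) + 28343 = 475027 + sqrt(21889)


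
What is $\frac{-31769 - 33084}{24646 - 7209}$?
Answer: $- \frac{64853}{17437} \approx -3.7193$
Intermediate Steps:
$\frac{-31769 - 33084}{24646 - 7209} = - \frac{64853}{17437}$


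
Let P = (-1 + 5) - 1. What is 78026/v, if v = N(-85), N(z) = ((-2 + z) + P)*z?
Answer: 39013/3570 ≈ 10.928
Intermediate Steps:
P = 3 (P = 4 - 1 = 3)
N(z) = z*(1 + z) (N(z) = ((-2 + z) + 3)*z = (1 + z)*z = z*(1 + z))
v = 7140 (v = -85*(1 - 85) = -85*(-84) = 7140)
78026/v = 78026/7140 = 78026*(1/7140) = 39013/3570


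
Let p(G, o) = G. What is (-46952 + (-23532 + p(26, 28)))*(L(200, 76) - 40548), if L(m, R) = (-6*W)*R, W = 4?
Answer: 2985446376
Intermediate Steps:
L(m, R) = -24*R (L(m, R) = (-6*4)*R = -24*R)
(-46952 + (-23532 + p(26, 28)))*(L(200, 76) - 40548) = (-46952 + (-23532 + 26))*(-24*76 - 40548) = (-46952 - 23506)*(-1824 - 40548) = -70458*(-42372) = 2985446376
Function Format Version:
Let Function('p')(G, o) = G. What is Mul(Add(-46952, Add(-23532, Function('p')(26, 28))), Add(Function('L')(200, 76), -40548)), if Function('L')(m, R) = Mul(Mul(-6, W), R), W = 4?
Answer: 2985446376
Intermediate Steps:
Function('L')(m, R) = Mul(-24, R) (Function('L')(m, R) = Mul(Mul(-6, 4), R) = Mul(-24, R))
Mul(Add(-46952, Add(-23532, Function('p')(26, 28))), Add(Function('L')(200, 76), -40548)) = Mul(Add(-46952, Add(-23532, 26)), Add(Mul(-24, 76), -40548)) = Mul(Add(-46952, -23506), Add(-1824, -40548)) = Mul(-70458, -42372) = 2985446376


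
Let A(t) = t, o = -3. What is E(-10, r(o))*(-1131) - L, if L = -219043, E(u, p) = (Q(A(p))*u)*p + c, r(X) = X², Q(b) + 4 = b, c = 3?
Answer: 724600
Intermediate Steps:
Q(b) = -4 + b
E(u, p) = 3 + p*u*(-4 + p) (E(u, p) = ((-4 + p)*u)*p + 3 = (u*(-4 + p))*p + 3 = p*u*(-4 + p) + 3 = 3 + p*u*(-4 + p))
E(-10, r(o))*(-1131) - L = (3 + (-3)²*(-10)*(-4 + (-3)²))*(-1131) - 1*(-219043) = (3 + 9*(-10)*(-4 + 9))*(-1131) + 219043 = (3 + 9*(-10)*5)*(-1131) + 219043 = (3 - 450)*(-1131) + 219043 = -447*(-1131) + 219043 = 505557 + 219043 = 724600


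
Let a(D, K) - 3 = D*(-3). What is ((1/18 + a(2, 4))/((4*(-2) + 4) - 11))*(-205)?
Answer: -2173/54 ≈ -40.241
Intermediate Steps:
a(D, K) = 3 - 3*D (a(D, K) = 3 + D*(-3) = 3 - 3*D)
((1/18 + a(2, 4))/((4*(-2) + 4) - 11))*(-205) = ((1/18 + (3 - 3*2))/((4*(-2) + 4) - 11))*(-205) = ((1/18 + (3 - 6))/((-8 + 4) - 11))*(-205) = ((1/18 - 3)/(-4 - 11))*(-205) = -53/18/(-15)*(-205) = -53/18*(-1/15)*(-205) = (53/270)*(-205) = -2173/54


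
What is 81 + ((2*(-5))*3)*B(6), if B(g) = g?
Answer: -99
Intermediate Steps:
81 + ((2*(-5))*3)*B(6) = 81 + ((2*(-5))*3)*6 = 81 - 10*3*6 = 81 - 30*6 = 81 - 180 = -99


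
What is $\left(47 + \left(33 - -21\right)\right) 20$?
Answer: $2020$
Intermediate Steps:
$\left(47 + \left(33 - -21\right)\right) 20 = \left(47 + \left(33 + 21\right)\right) 20 = \left(47 + 54\right) 20 = 101 \cdot 20 = 2020$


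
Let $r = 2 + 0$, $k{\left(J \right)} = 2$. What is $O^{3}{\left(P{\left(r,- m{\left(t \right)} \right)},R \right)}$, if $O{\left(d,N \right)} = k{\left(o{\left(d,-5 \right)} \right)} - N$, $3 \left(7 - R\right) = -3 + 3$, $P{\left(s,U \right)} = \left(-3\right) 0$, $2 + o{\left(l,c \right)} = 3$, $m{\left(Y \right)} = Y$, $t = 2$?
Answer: $-125$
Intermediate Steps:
$o{\left(l,c \right)} = 1$ ($o{\left(l,c \right)} = -2 + 3 = 1$)
$r = 2$
$P{\left(s,U \right)} = 0$
$R = 7$ ($R = 7 - \frac{-3 + 3}{3} = 7 - 0 = 7 + 0 = 7$)
$O{\left(d,N \right)} = 2 - N$
$O^{3}{\left(P{\left(r,- m{\left(t \right)} \right)},R \right)} = \left(2 - 7\right)^{3} = \left(-5\right)^{3} = -125$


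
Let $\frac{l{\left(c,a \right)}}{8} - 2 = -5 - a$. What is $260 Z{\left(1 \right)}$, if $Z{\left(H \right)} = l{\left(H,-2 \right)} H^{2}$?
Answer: $-2080$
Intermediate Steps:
$l{\left(c,a \right)} = -24 - 8 a$ ($l{\left(c,a \right)} = 16 + 8 \left(-5 - a\right) = 16 - \left(40 + 8 a\right) = -24 - 8 a$)
$Z{\left(H \right)} = - 8 H^{2}$ ($Z{\left(H \right)} = \left(-24 - -16\right) H^{2} = \left(-24 + 16\right) H^{2} = - 8 H^{2}$)
$260 Z{\left(1 \right)} = 260 \left(- 8 \cdot 1^{2}\right) = 260 \left(\left(-8\right) 1\right) = 260 \left(-8\right) = -2080$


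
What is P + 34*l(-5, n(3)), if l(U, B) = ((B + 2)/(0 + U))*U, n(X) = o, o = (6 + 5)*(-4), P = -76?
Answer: -1504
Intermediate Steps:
o = -44 (o = 11*(-4) = -44)
n(X) = -44
l(U, B) = 2 + B (l(U, B) = ((2 + B)/U)*U = 2 + B)
P + 34*l(-5, n(3)) = -76 + 34*(2 - 44) = -76 + 34*(-42) = -76 - 1428 = -1504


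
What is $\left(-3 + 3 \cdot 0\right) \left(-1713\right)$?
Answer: $5139$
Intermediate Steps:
$\left(-3 + 3 \cdot 0\right) \left(-1713\right) = \left(-3 + 0\right) \left(-1713\right) = \left(-3\right) \left(-1713\right) = 5139$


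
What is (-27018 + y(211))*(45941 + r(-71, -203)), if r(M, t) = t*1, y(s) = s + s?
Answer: -1216447848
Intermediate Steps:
y(s) = 2*s
r(M, t) = t
(-27018 + y(211))*(45941 + r(-71, -203)) = (-27018 + 2*211)*(45941 - 203) = (-27018 + 422)*45738 = -26596*45738 = -1216447848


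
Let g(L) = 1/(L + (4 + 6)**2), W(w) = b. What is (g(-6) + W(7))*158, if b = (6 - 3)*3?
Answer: 66913/47 ≈ 1423.7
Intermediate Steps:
b = 9 (b = 3*3 = 9)
W(w) = 9
g(L) = 1/(100 + L) (g(L) = 1/(L + 10**2) = 1/(L + 100) = 1/(100 + L))
(g(-6) + W(7))*158 = (1/(100 - 6) + 9)*158 = (1/94 + 9)*158 = (847/94)*158 = 66913/47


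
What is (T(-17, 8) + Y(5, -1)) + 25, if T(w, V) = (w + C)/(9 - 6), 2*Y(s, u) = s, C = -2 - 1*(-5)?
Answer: 137/6 ≈ 22.833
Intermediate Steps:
C = 3 (C = -2 + 5 = 3)
Y(s, u) = s/2
T(w, V) = 1 + w/3 (T(w, V) = (w + 3)/(9 - 6) = (3 + w)/3 = (3 + w)*(⅓) = 1 + w/3)
(T(-17, 8) + Y(5, -1)) + 25 = ((1 + (⅓)*(-17)) + (½)*5) + 25 = ((1 - 17/3) + 5/2) + 25 = (-14/3 + 5/2) + 25 = -13/6 + 25 = 137/6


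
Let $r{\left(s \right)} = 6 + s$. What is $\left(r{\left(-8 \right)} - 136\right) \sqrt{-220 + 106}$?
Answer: $- 138 i \sqrt{114} \approx - 1473.4 i$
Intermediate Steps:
$\left(r{\left(-8 \right)} - 136\right) \sqrt{-220 + 106} = \left(\left(6 - 8\right) - 136\right) \sqrt{-220 + 106} = \left(-2 - 136\right) \sqrt{-114} = - 138 i \sqrt{114}$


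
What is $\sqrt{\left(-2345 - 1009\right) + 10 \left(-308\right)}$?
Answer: $i \sqrt{6434} \approx 80.212 i$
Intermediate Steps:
$\sqrt{\left(-2345 - 1009\right) + 10 \left(-308\right)} = \sqrt{-3354 - 3080} = \sqrt{-6434} = i \sqrt{6434}$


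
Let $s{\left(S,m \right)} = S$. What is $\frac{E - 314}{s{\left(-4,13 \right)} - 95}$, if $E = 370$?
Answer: $- \frac{56}{99} \approx -0.56566$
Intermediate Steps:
$\frac{E - 314}{s{\left(-4,13 \right)} - 95} = \frac{370 - 314}{-4 - 95} = \frac{56}{-99} = 56 \left(- \frac{1}{99}\right) = - \frac{56}{99}$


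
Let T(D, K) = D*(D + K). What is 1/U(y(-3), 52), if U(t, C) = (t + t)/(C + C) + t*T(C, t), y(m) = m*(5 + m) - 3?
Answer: -52/1046457 ≈ -4.9691e-5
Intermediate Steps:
y(m) = -3 + m*(5 + m)
U(t, C) = t/C + C*t*(C + t) (U(t, C) = (t + t)/(C + C) + t*(C*(C + t)) = (2*t)/((2*C)) + C*t*(C + t) = (2*t)*(1/(2*C)) + C*t*(C + t) = t/C + C*t*(C + t))
1/U(y(-3), 52) = 1/((-3 + (-3)² + 5*(-3))*(1 + 52²*(52 + (-3 + (-3)² + 5*(-3))))/52) = 1/((-3 + 9 - 15)*(1/52)*(1 + 2704*(52 + (-3 + 9 - 15)))) = 1/(-9*1/52*(1 + 2704*(52 - 9))) = 1/(-9*1/52*(1 + 2704*43)) = 1/(-9*1/52*(1 + 116272)) = 1/(-9*1/52*116273) = 1/(-1046457/52) = -52/1046457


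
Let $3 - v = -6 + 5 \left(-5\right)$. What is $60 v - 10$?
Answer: $2030$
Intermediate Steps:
$v = 34$ ($v = 3 - \left(-6 + 5 \left(-5\right)\right) = 3 - \left(-6 - 25\right) = 3 - -31 = 3 + 31 = 34$)
$60 v - 10 = 60 \cdot 34 - 10 = 2040 - 10 = 2030$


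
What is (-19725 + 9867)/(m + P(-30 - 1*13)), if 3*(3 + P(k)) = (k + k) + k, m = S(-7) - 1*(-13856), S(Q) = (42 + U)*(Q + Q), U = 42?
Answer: -4929/6317 ≈ -0.78028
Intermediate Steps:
S(Q) = 168*Q (S(Q) = (42 + 42)*(Q + Q) = 84*(2*Q) = 168*Q)
m = 12680 (m = 168*(-7) - 1*(-13856) = -1176 + 13856 = 12680)
P(k) = -3 + k (P(k) = -3 + ((k + k) + k)/3 = -3 + (2*k + k)/3 = -3 + (3*k)/3 = -3 + k)
(-19725 + 9867)/(m + P(-30 - 1*13)) = (-19725 + 9867)/(12680 + (-3 + (-30 - 1*13))) = -9858/(12680 + (-3 + (-30 - 13))) = -9858/(12680 + (-3 - 43)) = -9858/(12680 - 46) = -9858/12634 = -9858*1/12634 = -4929/6317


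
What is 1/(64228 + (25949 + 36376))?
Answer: 1/126553 ≈ 7.9018e-6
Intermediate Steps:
1/(64228 + (25949 + 36376)) = 1/(64228 + 62325) = 1/126553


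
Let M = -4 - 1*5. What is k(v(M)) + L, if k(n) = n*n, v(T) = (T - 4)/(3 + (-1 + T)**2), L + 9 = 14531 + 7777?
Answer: 236570260/10609 ≈ 22299.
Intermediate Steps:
L = 22299 (L = -9 + (14531 + 7777) = -9 + 22308 = 22299)
M = -9 (M = -4 - 5 = -9)
v(T) = (-4 + T)/(3 + (-1 + T)**2)
k(n) = n**2
k(v(M)) + L = ((-4 - 9)/(3 + (-1 - 9)**2))**2 + 22299 = (-13/(3 + (-10)**2))**2 + 22299 = (-13/(3 + 100))**2 + 22299 = (-13/103)**2 + 22299 = 169/10609 + 22299 = 236570260/10609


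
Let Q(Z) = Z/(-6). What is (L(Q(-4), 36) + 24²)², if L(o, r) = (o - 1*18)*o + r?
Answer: 29203216/81 ≈ 3.6053e+5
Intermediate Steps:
Q(Z) = -Z/6 (Q(Z) = Z*(-⅙) = -Z/6)
L(o, r) = r + o*(-18 + o) (L(o, r) = (o - 18)*o + r = (-18 + o)*o + r = o*(-18 + o) + r = r + o*(-18 + o))
(L(Q(-4), 36) + 24²)² = ((36 + (-⅙*(-4))² - (-3)*(-4)) + 24²)² = ((36 + (⅔)² - 18*⅔) + 576)² = ((36 + 4/9 - 12) + 576)² = (220/9 + 576)² = (5404/9)² = 29203216/81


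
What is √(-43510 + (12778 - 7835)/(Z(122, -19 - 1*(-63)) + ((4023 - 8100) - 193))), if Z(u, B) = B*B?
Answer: I*√237034698522/2334 ≈ 208.6*I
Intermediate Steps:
Z(u, B) = B²
√(-43510 + (12778 - 7835)/(Z(122, -19 - 1*(-63)) + ((4023 - 8100) - 193))) = √(-43510 + (12778 - 7835)/((-19 - 1*(-63))² + ((4023 - 8100) - 193))) = √(-43510 + 4943/((-19 + 63)² + (-4077 - 193))) = √(-43510 + 4943/(44² - 4270)) = √(-43510 + 4943/(1936 - 4270)) = √(-43510 + 4943/(-2334)) = √(-43510 + 4943*(-1/2334)) = √(-43510 - 4943/2334) = √(-101557283/2334) = I*√237034698522/2334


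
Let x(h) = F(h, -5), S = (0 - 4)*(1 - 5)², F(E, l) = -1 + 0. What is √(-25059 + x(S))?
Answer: 2*I*√6265 ≈ 158.3*I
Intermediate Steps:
F(E, l) = -1
S = -64 (S = -4*(-4)² = -4*16 = -64)
x(h) = -1
√(-25059 + x(S)) = √(-25059 - 1) = √(-25060) = 2*I*√6265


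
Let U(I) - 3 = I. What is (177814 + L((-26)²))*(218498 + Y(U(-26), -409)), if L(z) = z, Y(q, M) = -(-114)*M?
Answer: 30677433280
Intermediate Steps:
U(I) = 3 + I
Y(q, M) = 114*M
(177814 + L((-26)²))*(218498 + Y(U(-26), -409)) = (177814 + (-26)²)*(218498 + 114*(-409)) = (177814 + 676)*(218498 - 46626) = 178490*171872 = 30677433280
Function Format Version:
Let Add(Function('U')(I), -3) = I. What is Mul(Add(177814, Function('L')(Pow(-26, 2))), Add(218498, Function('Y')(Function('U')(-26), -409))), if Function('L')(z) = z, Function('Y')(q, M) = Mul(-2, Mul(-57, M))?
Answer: 30677433280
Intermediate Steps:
Function('U')(I) = Add(3, I)
Function('Y')(q, M) = Mul(114, M)
Mul(Add(177814, Function('L')(Pow(-26, 2))), Add(218498, Function('Y')(Function('U')(-26), -409))) = Mul(Add(177814, Pow(-26, 2)), Add(218498, Mul(114, -409))) = Mul(Add(177814, 676), Add(218498, -46626)) = Mul(178490, 171872) = 30677433280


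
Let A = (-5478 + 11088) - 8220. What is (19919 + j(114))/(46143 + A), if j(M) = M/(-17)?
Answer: 338509/740061 ≈ 0.45741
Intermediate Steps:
j(M) = -M/17 (j(M) = M*(-1/17) = -M/17)
A = -2610 (A = 5610 - 8220 = -2610)
(19919 + j(114))/(46143 + A) = (19919 - 1/17*114)/(46143 - 2610) = (19919 - 114/17)/43533 = (338509/17)*(1/43533) = 338509/740061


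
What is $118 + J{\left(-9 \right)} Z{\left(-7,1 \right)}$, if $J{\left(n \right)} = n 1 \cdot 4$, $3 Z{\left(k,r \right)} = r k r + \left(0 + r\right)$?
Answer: $190$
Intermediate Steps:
$Z{\left(k,r \right)} = \frac{r}{3} + \frac{k r^{2}}{3}$ ($Z{\left(k,r \right)} = \frac{r k r + \left(0 + r\right)}{3} = \frac{k r r + r}{3} = \frac{k r^{2} + r}{3} = \frac{r + k r^{2}}{3} = \frac{r}{3} + \frac{k r^{2}}{3}$)
$J{\left(n \right)} = 4 n$ ($J{\left(n \right)} = n 4 = 4 n$)
$118 + J{\left(-9 \right)} Z{\left(-7,1 \right)} = 118 + 4 \left(-9\right) \frac{1}{3} \cdot 1 \left(1 - 7\right) = 118 - 36 \cdot \frac{1}{3} \cdot 1 \left(1 - 7\right) = 118 - 36 \cdot \frac{1}{3} \cdot 1 \left(-6\right) = 118 - -72 = 118 + 72 = 190$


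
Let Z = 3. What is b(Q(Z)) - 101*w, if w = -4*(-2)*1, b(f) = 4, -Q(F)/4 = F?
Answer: -804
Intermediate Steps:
Q(F) = -4*F
w = 8 (w = 8*1 = 8)
b(Q(Z)) - 101*w = 4 - 101*8 = 4 - 808 = -804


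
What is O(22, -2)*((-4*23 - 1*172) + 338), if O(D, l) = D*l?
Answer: -3256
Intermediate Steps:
O(22, -2)*((-4*23 - 1*172) + 338) = (22*(-2))*((-4*23 - 1*172) + 338) = -44*((-92 - 172) + 338) = -44*(-264 + 338) = -44*74 = -3256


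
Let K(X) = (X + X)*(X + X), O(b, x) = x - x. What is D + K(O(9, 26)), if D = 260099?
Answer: 260099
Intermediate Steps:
O(b, x) = 0
K(X) = 4*X² (K(X) = (2*X)*(2*X) = 4*X²)
D + K(O(9, 26)) = 260099 + 4*0² = 260099 + 4*0 = 260099 + 0 = 260099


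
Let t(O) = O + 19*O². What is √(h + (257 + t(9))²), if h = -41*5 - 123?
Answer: √3257697 ≈ 1804.9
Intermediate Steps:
h = -328 (h = -205 - 123 = -328)
√(h + (257 + t(9))²) = √(-328 + (257 + 9*(1 + 19*9))²) = √(-328 + (257 + 9*(1 + 171))²) = √(-328 + (257 + 9*172)²) = √(-328 + (257 + 1548)²) = √(-328 + 1805²) = √(-328 + 3258025) = √3257697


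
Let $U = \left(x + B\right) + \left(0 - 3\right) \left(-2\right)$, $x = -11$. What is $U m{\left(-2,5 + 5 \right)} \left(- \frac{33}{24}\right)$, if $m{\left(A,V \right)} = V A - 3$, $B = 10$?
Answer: $\frac{1265}{8} \approx 158.13$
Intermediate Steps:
$m{\left(A,V \right)} = -3 + A V$ ($m{\left(A,V \right)} = A V - 3 = -3 + A V$)
$U = 5$ ($U = \left(-11 + 10\right) + \left(0 - 3\right) \left(-2\right) = -1 - -6 = -1 + 6 = 5$)
$U m{\left(-2,5 + 5 \right)} \left(- \frac{33}{24}\right) = 5 \left(-3 - 2 \left(5 + 5\right)\right) \left(- \frac{33}{24}\right) = 5 \left(-3 - 20\right) \left(\left(-33\right) \frac{1}{24}\right) = 5 \left(-3 - 20\right) \left(- \frac{11}{8}\right) = 5 \left(-23\right) \left(- \frac{11}{8}\right) = \left(-115\right) \left(- \frac{11}{8}\right) = \frac{1265}{8}$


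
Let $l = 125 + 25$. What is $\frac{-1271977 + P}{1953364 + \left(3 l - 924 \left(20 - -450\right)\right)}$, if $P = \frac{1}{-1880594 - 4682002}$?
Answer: $- \frac{8347471172293}{9972087750264} \approx -0.83708$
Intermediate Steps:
$l = 150$
$P = - \frac{1}{6562596}$ ($P = \frac{1}{-6562596} = - \frac{1}{6562596} \approx -1.5238 \cdot 10^{-7}$)
$\frac{-1271977 + P}{1953364 + \left(3 l - 924 \left(20 - -450\right)\right)} = \frac{-1271977 - \frac{1}{6562596}}{1953364 + \left(3 \cdot 150 - 924 \left(20 - -450\right)\right)} = - \frac{8347471172293}{6562596 \left(1953364 + \left(450 - 924 \left(20 + 450\right)\right)\right)} = - \frac{8347471172293}{6562596 \left(1953364 + \left(450 - 434280\right)\right)} = - \frac{8347471172293}{6562596 \left(1953364 - 433830\right)} = - \frac{8347471172293}{6562596 \cdot 1519534} = \left(- \frac{8347471172293}{6562596}\right) \frac{1}{1519534} = - \frac{8347471172293}{9972087750264}$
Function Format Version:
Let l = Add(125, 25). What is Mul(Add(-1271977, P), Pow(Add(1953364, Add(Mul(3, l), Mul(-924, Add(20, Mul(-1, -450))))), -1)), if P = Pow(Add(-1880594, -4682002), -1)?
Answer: Rational(-8347471172293, 9972087750264) ≈ -0.83708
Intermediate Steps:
l = 150
P = Rational(-1, 6562596) (P = Pow(-6562596, -1) = Rational(-1, 6562596) ≈ -1.5238e-7)
Mul(Add(-1271977, P), Pow(Add(1953364, Add(Mul(3, l), Mul(-924, Add(20, Mul(-1, -450))))), -1)) = Mul(Add(-1271977, Rational(-1, 6562596)), Pow(Add(1953364, Add(Mul(3, 150), Mul(-924, Add(20, Mul(-1, -450))))), -1)) = Mul(Rational(-8347471172293, 6562596), Pow(Add(1953364, Add(450, Mul(-924, Add(20, 450)))), -1)) = Mul(Rational(-8347471172293, 6562596), Pow(Add(1953364, Add(450, Mul(-924, 470))), -1)) = Mul(Rational(-8347471172293, 6562596), Pow(Add(1953364, Add(450, -434280)), -1)) = Mul(Rational(-8347471172293, 6562596), Pow(Add(1953364, -433830), -1)) = Mul(Rational(-8347471172293, 6562596), Pow(1519534, -1)) = Mul(Rational(-8347471172293, 6562596), Rational(1, 1519534)) = Rational(-8347471172293, 9972087750264)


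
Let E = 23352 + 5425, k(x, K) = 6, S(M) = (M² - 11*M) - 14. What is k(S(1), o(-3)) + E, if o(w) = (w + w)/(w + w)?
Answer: 28783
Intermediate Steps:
S(M) = -14 + M² - 11*M
o(w) = 1 (o(w) = (2*w)/((2*w)) = (2*w)*(1/(2*w)) = 1)
E = 28777
k(S(1), o(-3)) + E = 6 + 28777 = 28783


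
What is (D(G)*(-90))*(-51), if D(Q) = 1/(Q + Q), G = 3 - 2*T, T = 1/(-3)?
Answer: 6885/11 ≈ 625.91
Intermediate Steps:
T = -1/3 ≈ -0.33333
G = 11/3 (G = 3 - 2*(-1/3) = 3 + 2/3 = 11/3 ≈ 3.6667)
D(Q) = 1/(2*Q)
(D(G)*(-90))*(-51) = ((1/(2*(11/3)))*(-90))*(-51) = (((1/2)*(3/11))*(-90))*(-51) = ((3/22)*(-90))*(-51) = -135/11*(-51) = 6885/11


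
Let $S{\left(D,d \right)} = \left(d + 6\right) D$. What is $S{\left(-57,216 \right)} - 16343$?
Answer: $-28997$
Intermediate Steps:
$S{\left(D,d \right)} = D \left(6 + d\right)$ ($S{\left(D,d \right)} = \left(6 + d\right) D = D \left(6 + d\right)$)
$S{\left(-57,216 \right)} - 16343 = - 57 \left(6 + 216\right) - 16343 = \left(-57\right) 222 - 16343 = -12654 - 16343 = -28997$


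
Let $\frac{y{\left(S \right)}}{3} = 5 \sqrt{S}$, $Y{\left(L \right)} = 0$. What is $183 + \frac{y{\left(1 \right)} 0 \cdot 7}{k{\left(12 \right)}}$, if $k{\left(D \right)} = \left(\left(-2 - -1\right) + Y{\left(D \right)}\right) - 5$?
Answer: $183$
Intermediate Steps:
$y{\left(S \right)} = 15 \sqrt{S}$ ($y{\left(S \right)} = 3 \cdot 5 \sqrt{S} = 15 \sqrt{S}$)
$k{\left(D \right)} = -6$ ($k{\left(D \right)} = \left(\left(-2 - -1\right) + 0\right) - 5 = \left(\left(-2 + 1\right) + 0\right) - 5 = \left(-1 + 0\right) - 5 = -1 - 5 = -6$)
$183 + \frac{y{\left(1 \right)} 0 \cdot 7}{k{\left(12 \right)}} = 183 + \frac{15 \sqrt{1} \cdot 0 \cdot 7}{-6} = 183 - \frac{15 \cdot 1 \cdot 0 \cdot 7}{6} = 183 - \frac{15 \cdot 0 \cdot 7}{6} = 183 - \frac{0 \cdot 7}{6} = 183 - 0 = 183 + 0 = 183$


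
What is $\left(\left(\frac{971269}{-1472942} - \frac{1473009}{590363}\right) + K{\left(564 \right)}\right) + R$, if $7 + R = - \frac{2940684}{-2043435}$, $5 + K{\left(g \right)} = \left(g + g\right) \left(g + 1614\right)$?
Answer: $\frac{1455153809195367912880803}{592303569577628170} \approx 2.4568 \cdot 10^{6}$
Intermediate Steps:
$K{\left(g \right)} = -5 + 2 g \left(1614 + g\right)$ ($K{\left(g \right)} = -5 + \left(g + g\right) \left(g + 1614\right) = -5 + 2 g \left(1614 + g\right)$)
$R = - \frac{3787787}{681145}$ ($R = -7 - \frac{2940684}{-2043435} = -7 - - \frac{980228}{681145} = -7 + \frac{980228}{681145} = - \frac{3787787}{681145} \approx -5.5609$)
$\left(\left(\frac{971269}{-1472942} - \frac{1473009}{590363}\right) + K{\left(564 \right)}\right) + R = \left(\left(\frac{971269}{-1472942} - \frac{1473009}{590363}\right) + \left(-5 + 2 \cdot 564^{2} + 3228 \cdot 564\right)\right) - \frac{3787787}{681145} = \left(\left(971269 \left(- \frac{1}{1472942}\right) - \frac{1473009}{590363}\right) + \left(-5 + 2 \cdot 318096 + 1820592\right)\right) - \frac{3787787}{681145} = \left(\left(- \frac{971269}{1472942} - \frac{1473009}{590363}\right) + \left(-5 + 636192 + 1820592\right)\right) - \frac{3787787}{681145} = \left(- \frac{2743058103125}{869570457946} + 2456779\right) - \frac{3787787}{681145} = \frac{2136339697044012809}{869570457946} - \frac{3787787}{681145} = \frac{1455153809195367912880803}{592303569577628170}$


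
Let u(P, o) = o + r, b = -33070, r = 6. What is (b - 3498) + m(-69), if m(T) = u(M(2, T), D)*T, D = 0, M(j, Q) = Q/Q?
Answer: -36982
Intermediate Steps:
M(j, Q) = 1
u(P, o) = 6 + o (u(P, o) = o + 6 = 6 + o)
m(T) = 6*T (m(T) = (6 + 0)*T = 6*T)
(b - 3498) + m(-69) = (-33070 - 3498) + 6*(-69) = -36568 - 414 = -36982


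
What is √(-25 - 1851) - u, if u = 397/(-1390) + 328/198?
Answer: -188657/137610 + 2*I*√469 ≈ -1.371 + 43.313*I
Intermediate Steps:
u = 188657/137610 (u = 397*(-1/1390) + 328*(1/198) = -397/1390 + 164/99 = 188657/137610 ≈ 1.3710)
√(-25 - 1851) - u = √(-25 - 1851) - 1*188657/137610 = √(-1876) - 188657/137610 = 2*I*√469 - 188657/137610 = -188657/137610 + 2*I*√469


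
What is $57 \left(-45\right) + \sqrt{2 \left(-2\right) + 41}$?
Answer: $-2565 + \sqrt{37} \approx -2558.9$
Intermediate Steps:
$57 \left(-45\right) + \sqrt{2 \left(-2\right) + 41} = -2565 + \sqrt{-4 + 41} = -2565 + \sqrt{37}$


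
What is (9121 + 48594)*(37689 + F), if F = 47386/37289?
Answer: 11587791020215/5327 ≈ 2.1753e+9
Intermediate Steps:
F = 47386/37289 (F = 47386*(1/37289) = 47386/37289 ≈ 1.2708)
(9121 + 48594)*(37689 + F) = (9121 + 48594)*(37689 + 47386/37289) = 57715*(1405432507/37289) = 11587791020215/5327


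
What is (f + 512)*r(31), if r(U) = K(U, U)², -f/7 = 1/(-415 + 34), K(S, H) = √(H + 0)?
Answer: 6047449/381 ≈ 15873.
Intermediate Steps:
K(S, H) = √H
f = 7/381 (f = -7/(-415 + 34) = -7/(-381) = -7*(-1/381) = 7/381 ≈ 0.018373)
r(U) = U (r(U) = (√U)² = U)
(f + 512)*r(31) = (7/381 + 512)*31 = (195079/381)*31 = 6047449/381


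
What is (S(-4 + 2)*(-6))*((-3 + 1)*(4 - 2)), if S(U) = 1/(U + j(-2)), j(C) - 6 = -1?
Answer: 8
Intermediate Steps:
j(C) = 5 (j(C) = 6 - 1 = 5)
S(U) = 1/(5 + U) (S(U) = 1/(U + 5) = 1/(5 + U))
(S(-4 + 2)*(-6))*((-3 + 1)*(4 - 2)) = (-6/(5 + (-4 + 2)))*((-3 + 1)*(4 - 2)) = (-6/(5 - 2))*(-2*2) = (-6/3)*(-4) = ((1/3)*(-6))*(-4) = -2*(-4) = 8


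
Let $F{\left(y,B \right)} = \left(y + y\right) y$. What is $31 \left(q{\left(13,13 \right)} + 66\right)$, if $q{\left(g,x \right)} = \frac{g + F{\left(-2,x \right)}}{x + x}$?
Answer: $\frac{53847}{26} \approx 2071.0$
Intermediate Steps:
$F{\left(y,B \right)} = 2 y^{2}$ ($F{\left(y,B \right)} = 2 y y = 2 y^{2}$)
$q{\left(g,x \right)} = \frac{8 + g}{2 x}$ ($q{\left(g,x \right)} = \frac{g + 2 \left(-2\right)^{2}}{x + x} = \frac{g + 2 \cdot 4}{2 x} = \left(g + 8\right) \frac{1}{2 x} = \left(8 + g\right) \frac{1}{2 x} = \frac{8 + g}{2 x}$)
$31 \left(q{\left(13,13 \right)} + 66\right) = 31 \left(\frac{8 + 13}{2 \cdot 13} + 66\right) = 31 \left(\frac{1}{2} \cdot \frac{1}{13} \cdot 21 + 66\right) = 31 \left(\frac{21}{26} + 66\right) = 31 \cdot \frac{1737}{26} = \frac{53847}{26}$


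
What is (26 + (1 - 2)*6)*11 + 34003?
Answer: 34223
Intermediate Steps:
(26 + (1 - 2)*6)*11 + 34003 = (26 - 1*6)*11 + 34003 = (26 - 6)*11 + 34003 = 20*11 + 34003 = 220 + 34003 = 34223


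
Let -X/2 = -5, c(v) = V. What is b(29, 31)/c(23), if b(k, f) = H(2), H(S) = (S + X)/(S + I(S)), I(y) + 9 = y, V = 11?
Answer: -12/55 ≈ -0.21818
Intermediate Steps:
I(y) = -9 + y
c(v) = 11
X = 10 (X = -2*(-5) = 10)
H(S) = (10 + S)/(-9 + 2*S) (H(S) = (S + 10)/(S + (-9 + S)) = (10 + S)/(-9 + 2*S))
b(k, f) = -12/5 (b(k, f) = (10 + 2)/(-9 + 2*2) = 12/(-9 + 4) = 12/(-5) = -1/5*12 = -12/5)
b(29, 31)/c(23) = -12/5/11 = -12/5*1/11 = -12/55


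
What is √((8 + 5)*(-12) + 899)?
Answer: √743 ≈ 27.258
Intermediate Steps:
√((8 + 5)*(-12) + 899) = √(13*(-12) + 899) = √(-156 + 899) = √743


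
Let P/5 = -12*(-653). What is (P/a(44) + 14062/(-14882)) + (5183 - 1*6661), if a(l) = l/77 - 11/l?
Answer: 2688010393/22323 ≈ 1.2041e+5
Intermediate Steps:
a(l) = -11/l + l/77 (a(l) = l*(1/77) - 11/l = l/77 - 11/l = -11/l + l/77)
P = 39180 (P = 5*(-12*(-653)) = 5*7836 = 39180)
(P/a(44) + 14062/(-14882)) + (5183 - 1*6661) = (39180/(-11/44 + (1/77)*44) + 14062/(-14882)) + (5183 - 1*6661) = (39180/(-11*1/44 + 4/7) + 14062*(-1/14882)) + (5183 - 6661) = (39180/(-¼ + 4/7) - 7031/7441) - 1478 = (39180/(9/28) - 7031/7441) - 1478 = (39180*(28/9) - 7031/7441) - 1478 = (365680/3 - 7031/7441) - 1478 = 2721003787/22323 - 1478 = 2688010393/22323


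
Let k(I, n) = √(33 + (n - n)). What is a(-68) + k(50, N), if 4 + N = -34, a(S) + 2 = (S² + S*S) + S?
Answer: 9178 + √33 ≈ 9183.8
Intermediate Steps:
a(S) = -2 + S + 2*S² (a(S) = -2 + ((S² + S*S) + S) = -2 + ((S² + S²) + S) = -2 + (2*S² + S) = -2 + (S + 2*S²) = -2 + S + 2*S²)
N = -38 (N = -4 - 34 = -38)
k(I, n) = √33 (k(I, n) = √(33 + 0) = √33)
a(-68) + k(50, N) = (-2 - 68 + 2*(-68)²) + √33 = (-2 - 68 + 2*4624) + √33 = (-2 - 68 + 9248) + √33 = 9178 + √33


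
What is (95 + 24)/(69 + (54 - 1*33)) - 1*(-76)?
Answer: 6959/90 ≈ 77.322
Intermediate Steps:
(95 + 24)/(69 + (54 - 1*33)) - 1*(-76) = 119/(69 + (54 - 33)) + 76 = 119/(69 + 21) + 76 = 119/90 + 76 = 6959/90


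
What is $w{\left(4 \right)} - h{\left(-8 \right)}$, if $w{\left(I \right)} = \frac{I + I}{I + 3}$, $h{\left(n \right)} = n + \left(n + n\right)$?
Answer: $\frac{176}{7} \approx 25.143$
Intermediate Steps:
$h{\left(n \right)} = 3 n$ ($h{\left(n \right)} = n + 2 n = 3 n$)
$w{\left(I \right)} = \frac{2 I}{3 + I}$
$w{\left(4 \right)} - h{\left(-8 \right)} = 2 \cdot 4 \frac{1}{3 + 4} - 3 \left(-8\right) = 2 \cdot 4 \cdot \frac{1}{7} - -24 = 2 \cdot 4 \cdot \frac{1}{7} + 24 = \frac{8}{7} + 24 = \frac{176}{7}$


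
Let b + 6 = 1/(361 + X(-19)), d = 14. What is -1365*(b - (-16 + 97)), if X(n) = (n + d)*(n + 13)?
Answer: 46431840/391 ≈ 1.1875e+5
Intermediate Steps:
X(n) = (13 + n)*(14 + n) (X(n) = (n + 14)*(n + 13) = (14 + n)*(13 + n) = (13 + n)*(14 + n))
b = -2345/391 (b = -6 + 1/(361 + (182 + (-19)² + 27*(-19))) = -6 + 1/(361 + (182 + 361 - 513)) = -6 + 1/(361 + 30) = -6 + 1/391 = -2345/391 ≈ -5.9974)
-1365*(b - (-16 + 97)) = -1365*(-2345/391 - (-16 + 97)) = -1365*(-2345/391 - 1*81) = -1365*(-2345/391 - 81) = -1365*(-34016/391) = 46431840/391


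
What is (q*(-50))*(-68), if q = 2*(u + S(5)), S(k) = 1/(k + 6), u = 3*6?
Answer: 1353200/11 ≈ 1.2302e+5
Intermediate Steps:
u = 18
S(k) = 1/(6 + k)
q = 398/11 (q = 2*(18 + 1/(6 + 5)) = 2*(18 + 1/11) = 2*(199/11) = 398/11 ≈ 36.182)
(q*(-50))*(-68) = ((398/11)*(-50))*(-68) = -19900/11*(-68) = 1353200/11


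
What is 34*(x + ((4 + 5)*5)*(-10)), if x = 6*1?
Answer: -15096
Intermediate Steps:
x = 6
34*(x + ((4 + 5)*5)*(-10)) = 34*(6 + ((4 + 5)*5)*(-10)) = 34*(6 + (9*5)*(-10)) = 34*(6 + 45*(-10)) = 34*(6 - 450) = 34*(-444) = -15096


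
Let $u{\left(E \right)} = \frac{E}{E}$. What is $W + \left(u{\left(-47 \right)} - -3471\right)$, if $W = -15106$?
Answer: $-11634$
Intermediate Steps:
$u{\left(E \right)} = 1$
$W + \left(u{\left(-47 \right)} - -3471\right) = -15106 + \left(1 - -3471\right) = -15106 + \left(1 + 3471\right) = -15106 + 3472 = -11634$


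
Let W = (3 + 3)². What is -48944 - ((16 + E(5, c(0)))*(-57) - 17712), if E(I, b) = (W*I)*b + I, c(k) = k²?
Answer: -30035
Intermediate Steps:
W = 36 (W = 6² = 36)
E(I, b) = I + 36*I*b (E(I, b) = (36*I)*b + I = 36*I*b + I = I + 36*I*b)
-48944 - ((16 + E(5, c(0)))*(-57) - 17712) = -48944 - ((16 + 5*(1 + 36*0²))*(-57) - 17712) = -48944 - ((16 + 5*(1 + 36*0))*(-57) - 17712) = -48944 - ((16 + 5*(1 + 0))*(-57) - 17712) = -48944 - ((16 + 5*1)*(-57) - 17712) = -48944 - ((16 + 5)*(-57) - 17712) = -48944 - (21*(-57) - 17712) = -48944 - (-1197 - 17712) = -48944 - 1*(-18909) = -48944 + 18909 = -30035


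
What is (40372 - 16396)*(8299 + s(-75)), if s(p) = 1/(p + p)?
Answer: 4974416604/25 ≈ 1.9898e+8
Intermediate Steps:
s(p) = 1/(2*p)
(40372 - 16396)*(8299 + s(-75)) = (40372 - 16396)*(8299 + (1/2)/(-75)) = 23976*(8299 + (1/2)*(-1/75)) = 23976*(8299 - 1/150) = 23976*(1244849/150) = 4974416604/25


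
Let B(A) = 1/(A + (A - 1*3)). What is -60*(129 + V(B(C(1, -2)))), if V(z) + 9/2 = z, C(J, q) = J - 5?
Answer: -82110/11 ≈ -7464.5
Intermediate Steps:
C(J, q) = -5 + J
B(A) = 1/(-3 + 2*A) (B(A) = 1/(A + (A - 3)) = 1/(A + (-3 + A)) = 1/(-3 + 2*A))
V(z) = -9/2 + z
-60*(129 + V(B(C(1, -2)))) = -60*(129 + (-9/2 + 1/(-3 + 2*(-5 + 1)))) = -60*(129 + (-9/2 + 1/(-3 + 2*(-4)))) = -60*(129 + (-9/2 + 1/(-3 - 8))) = -60*(129 + (-9/2 + 1/(-11))) = -60*(129 + (-9/2 - 1/11)) = -60*(129 - 101/22) = -60*2737/22 = -82110/11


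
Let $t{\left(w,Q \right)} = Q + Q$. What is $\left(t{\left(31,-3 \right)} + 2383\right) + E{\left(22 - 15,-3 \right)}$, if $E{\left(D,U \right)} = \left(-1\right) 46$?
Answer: $2331$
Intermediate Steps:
$E{\left(D,U \right)} = -46$
$t{\left(w,Q \right)} = 2 Q$
$\left(t{\left(31,-3 \right)} + 2383\right) + E{\left(22 - 15,-3 \right)} = \left(2 \left(-3\right) + 2383\right) - 46 = \left(-6 + 2383\right) - 46 = 2377 - 46 = 2331$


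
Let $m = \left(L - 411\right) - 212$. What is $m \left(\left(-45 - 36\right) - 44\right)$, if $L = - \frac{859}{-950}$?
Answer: $\frac{2954955}{38} \approx 77762.0$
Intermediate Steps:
$L = \frac{859}{950}$ ($L = \left(-859\right) \left(- \frac{1}{950}\right) = \frac{859}{950} \approx 0.90421$)
$m = - \frac{590991}{950}$ ($m = \left(\frac{859}{950} - 411\right) - 212 = - \frac{389591}{950} - 212 = - \frac{590991}{950} \approx -622.1$)
$m \left(\left(-45 - 36\right) - 44\right) = - \frac{590991 \left(\left(-45 - 36\right) - 44\right)}{950} = - \frac{590991 \left(-81 - 44\right)}{950} = \left(- \frac{590991}{950}\right) \left(-125\right) = \frac{2954955}{38}$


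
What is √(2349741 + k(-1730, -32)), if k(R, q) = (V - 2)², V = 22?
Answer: √2350141 ≈ 1533.0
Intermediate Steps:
k(R, q) = 400 (k(R, q) = (22 - 2)² = 20² = 400)
√(2349741 + k(-1730, -32)) = √(2349741 + 400) = √2350141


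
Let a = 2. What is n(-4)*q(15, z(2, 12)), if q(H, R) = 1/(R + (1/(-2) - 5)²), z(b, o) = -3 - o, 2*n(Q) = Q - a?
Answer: -12/61 ≈ -0.19672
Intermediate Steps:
n(Q) = -1 + Q/2 (n(Q) = (Q - 1*2)/2 = (Q - 2)/2 = (-2 + Q)/2 = -1 + Q/2)
q(H, R) = 1/(121/4 + R) (q(H, R) = 1/(R + (-½ - 5)²) = 1/(R + (-11/2)²) = 1/(R + 121/4) = 1/(121/4 + R))
n(-4)*q(15, z(2, 12)) = (-1 + (½)*(-4))*(4/(121 + 4*(-3 - 1*12))) = (-1 - 2)*(4/(121 + 4*(-3 - 12))) = -12/(121 + 4*(-15)) = -12/(121 - 60) = -12/61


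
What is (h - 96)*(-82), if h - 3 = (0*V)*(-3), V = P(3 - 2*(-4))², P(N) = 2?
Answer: 7626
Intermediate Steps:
V = 4 (V = 2² = 4)
h = 3 (h = 3 + (0*4)*(-3) = 3 + 0*(-3) = 3 + 0 = 3)
(h - 96)*(-82) = (3 - 96)*(-82) = -93*(-82) = 7626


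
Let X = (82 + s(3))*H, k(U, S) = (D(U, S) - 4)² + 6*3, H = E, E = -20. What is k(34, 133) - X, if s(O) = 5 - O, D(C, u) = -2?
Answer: 1734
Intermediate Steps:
H = -20
k(U, S) = 54 (k(U, S) = (-2 - 4)² + 6*3 = (-6)² + 18 = 36 + 18 = 54)
X = -1680 (X = (82 + (5 - 1*3))*(-20) = (82 + (5 - 3))*(-20) = (82 + 2)*(-20) = 84*(-20) = -1680)
k(34, 133) - X = 54 - 1*(-1680) = 54 + 1680 = 1734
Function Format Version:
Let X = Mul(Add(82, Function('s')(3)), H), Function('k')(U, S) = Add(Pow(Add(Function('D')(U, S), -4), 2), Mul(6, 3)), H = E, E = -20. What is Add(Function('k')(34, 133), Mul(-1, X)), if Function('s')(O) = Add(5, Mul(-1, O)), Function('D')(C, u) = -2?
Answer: 1734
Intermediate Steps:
H = -20
Function('k')(U, S) = 54 (Function('k')(U, S) = Add(Pow(Add(-2, -4), 2), Mul(6, 3)) = Add(Pow(-6, 2), 18) = Add(36, 18) = 54)
X = -1680 (X = Mul(Add(82, Add(5, Mul(-1, 3))), -20) = Mul(Add(82, Add(5, -3)), -20) = Mul(Add(82, 2), -20) = Mul(84, -20) = -1680)
Add(Function('k')(34, 133), Mul(-1, X)) = Add(54, Mul(-1, -1680)) = Add(54, 1680) = 1734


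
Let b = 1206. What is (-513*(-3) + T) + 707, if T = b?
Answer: 3452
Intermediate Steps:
T = 1206
(-513*(-3) + T) + 707 = (-513*(-3) + 1206) + 707 = (1539 + 1206) + 707 = 2745 + 707 = 3452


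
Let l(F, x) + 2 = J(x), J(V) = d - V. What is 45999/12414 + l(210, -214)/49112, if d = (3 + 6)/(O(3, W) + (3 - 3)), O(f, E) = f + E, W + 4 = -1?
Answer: 753892931/203225456 ≈ 3.7096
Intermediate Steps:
W = -5 (W = -4 - 1 = -5)
O(f, E) = E + f
d = -9/2 (d = (3 + 6)/((-5 + 3) + (3 - 3)) = 9/(-2 + 0) = 9/(-2) = 9*(-1/2) = -9/2 ≈ -4.5000)
J(V) = -9/2 - V
l(F, x) = -13/2 - x (l(F, x) = -2 + (-9/2 - x) = -13/2 - x)
45999/12414 + l(210, -214)/49112 = 45999/12414 + (-13/2 - 1*(-214))/49112 = 45999*(1/12414) + (-13/2 + 214)*(1/49112) = 15333/4138 + (415/2)*(1/49112) = 15333/4138 + 415/98224 = 753892931/203225456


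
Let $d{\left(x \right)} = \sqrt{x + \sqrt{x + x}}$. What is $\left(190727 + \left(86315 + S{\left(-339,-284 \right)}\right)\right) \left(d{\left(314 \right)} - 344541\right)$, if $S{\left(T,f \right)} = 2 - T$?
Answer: $-95569816203 + 277383 \sqrt{314 + 2 \sqrt{157}} \approx -9.5565 \cdot 10^{10}$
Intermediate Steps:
$d{\left(x \right)} = \sqrt{x + \sqrt{2} \sqrt{x}}$ ($d{\left(x \right)} = \sqrt{x + \sqrt{2 x}} = \sqrt{x + \sqrt{2} \sqrt{x}}$)
$\left(190727 + \left(86315 + S{\left(-339,-284 \right)}\right)\right) \left(d{\left(314 \right)} - 344541\right) = \left(190727 + \left(86315 + \left(2 - -339\right)\right)\right) \left(\sqrt{314 + \sqrt{2} \sqrt{314}} - 344541\right) = \left(190727 + \left(86315 + \left(2 + 339\right)\right)\right) \left(\sqrt{314 + 2 \sqrt{157}} - 344541\right) = \left(190727 + \left(86315 + 341\right)\right) \left(-344541 + \sqrt{314 + 2 \sqrt{157}}\right) = \left(190727 + 86656\right) \left(-344541 + \sqrt{314 + 2 \sqrt{157}}\right) = 277383 \left(-344541 + \sqrt{314 + 2 \sqrt{157}}\right) = -95569816203 + 277383 \sqrt{314 + 2 \sqrt{157}}$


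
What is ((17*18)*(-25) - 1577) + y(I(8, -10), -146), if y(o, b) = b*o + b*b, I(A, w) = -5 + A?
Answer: 11651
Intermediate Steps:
y(o, b) = b² + b*o (y(o, b) = b*o + b² = b² + b*o)
((17*18)*(-25) - 1577) + y(I(8, -10), -146) = ((17*18)*(-25) - 1577) - 146*(-146 + (-5 + 8)) = (306*(-25) - 1577) - 146*(-146 + 3) = (-7650 - 1577) - 146*(-143) = -9227 + 20878 = 11651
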